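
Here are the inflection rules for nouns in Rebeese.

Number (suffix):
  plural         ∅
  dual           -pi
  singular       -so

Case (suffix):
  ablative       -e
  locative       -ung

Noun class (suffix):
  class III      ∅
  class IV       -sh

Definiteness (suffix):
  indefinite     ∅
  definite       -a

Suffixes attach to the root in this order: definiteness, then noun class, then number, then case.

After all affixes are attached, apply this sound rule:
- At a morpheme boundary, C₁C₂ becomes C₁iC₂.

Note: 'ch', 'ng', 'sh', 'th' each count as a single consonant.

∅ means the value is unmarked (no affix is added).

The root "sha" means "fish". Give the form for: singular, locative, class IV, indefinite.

definiteness = indefinite: zero marking, form stays sha.
Attach noun class class IV -sh → shash.
Attach number singular -so → shashso.
Attach case locative -ung → shashsoung.
Apply epenthesis: shashsoung → shashisoung.

shashisoung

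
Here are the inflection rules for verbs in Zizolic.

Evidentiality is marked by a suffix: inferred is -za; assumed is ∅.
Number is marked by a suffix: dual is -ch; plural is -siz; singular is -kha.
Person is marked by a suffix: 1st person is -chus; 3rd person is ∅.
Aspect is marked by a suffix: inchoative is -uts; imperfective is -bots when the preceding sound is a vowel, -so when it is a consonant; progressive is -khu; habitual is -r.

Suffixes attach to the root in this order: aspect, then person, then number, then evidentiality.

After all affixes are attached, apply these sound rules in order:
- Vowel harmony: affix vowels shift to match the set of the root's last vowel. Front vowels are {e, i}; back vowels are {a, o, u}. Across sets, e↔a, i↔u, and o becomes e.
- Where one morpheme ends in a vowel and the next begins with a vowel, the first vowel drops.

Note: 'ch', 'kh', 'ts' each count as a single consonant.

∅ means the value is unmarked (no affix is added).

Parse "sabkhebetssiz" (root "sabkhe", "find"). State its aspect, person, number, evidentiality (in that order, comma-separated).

Segment: sabkhe-bots-siz.
aspect: -bots/so → imperfective.
person: ∅ → 3rd person.
number: -siz → plural.
evidentiality: ∅ → assumed.

imperfective, 3rd person, plural, assumed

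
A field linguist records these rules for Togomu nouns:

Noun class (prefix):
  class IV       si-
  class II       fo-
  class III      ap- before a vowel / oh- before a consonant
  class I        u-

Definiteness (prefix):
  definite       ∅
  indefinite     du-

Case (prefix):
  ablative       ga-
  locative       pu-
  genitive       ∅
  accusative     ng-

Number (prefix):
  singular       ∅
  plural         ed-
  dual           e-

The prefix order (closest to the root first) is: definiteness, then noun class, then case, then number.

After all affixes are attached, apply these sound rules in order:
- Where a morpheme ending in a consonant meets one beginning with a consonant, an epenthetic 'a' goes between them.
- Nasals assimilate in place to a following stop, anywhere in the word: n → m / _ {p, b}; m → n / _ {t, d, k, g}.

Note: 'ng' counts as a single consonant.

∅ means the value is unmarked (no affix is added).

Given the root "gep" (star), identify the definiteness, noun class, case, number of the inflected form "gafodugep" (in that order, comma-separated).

indefinite, class II, ablative, singular

Segment: ga-fo-du-gep.
definiteness: du- → indefinite.
noun class: fo- → class II.
case: ga- → ablative.
number: ∅ → singular.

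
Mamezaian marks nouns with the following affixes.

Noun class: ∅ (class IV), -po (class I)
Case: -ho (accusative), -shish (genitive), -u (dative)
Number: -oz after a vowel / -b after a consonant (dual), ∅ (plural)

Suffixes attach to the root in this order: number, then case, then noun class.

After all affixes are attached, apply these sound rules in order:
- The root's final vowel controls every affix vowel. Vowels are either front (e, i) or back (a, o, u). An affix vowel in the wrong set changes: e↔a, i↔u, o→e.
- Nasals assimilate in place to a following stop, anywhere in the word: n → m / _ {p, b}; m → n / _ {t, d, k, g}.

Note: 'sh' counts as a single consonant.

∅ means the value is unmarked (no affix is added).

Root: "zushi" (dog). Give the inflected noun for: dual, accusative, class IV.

Attach number dual -oz (after vowel 'i') → zushioz.
Attach case accusative -ho → zushiozho.
noun class = class IV: zero marking, form stays zushiozho.
Apply vowel harmony: zushiozho → zushiezhe.
Nasal assimilation: no change.

zushiezhe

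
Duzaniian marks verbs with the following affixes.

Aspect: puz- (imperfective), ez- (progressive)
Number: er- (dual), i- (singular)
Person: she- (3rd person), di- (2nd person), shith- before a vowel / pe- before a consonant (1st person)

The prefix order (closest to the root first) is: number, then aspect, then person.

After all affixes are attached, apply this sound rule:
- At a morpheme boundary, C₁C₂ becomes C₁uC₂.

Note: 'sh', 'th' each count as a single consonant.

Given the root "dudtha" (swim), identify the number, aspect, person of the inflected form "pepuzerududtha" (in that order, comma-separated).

Segment: pe-puz-er-dudtha.
number: er- → dual.
aspect: puz- → imperfective.
person: shith/pe- → 1st person.

dual, imperfective, 1st person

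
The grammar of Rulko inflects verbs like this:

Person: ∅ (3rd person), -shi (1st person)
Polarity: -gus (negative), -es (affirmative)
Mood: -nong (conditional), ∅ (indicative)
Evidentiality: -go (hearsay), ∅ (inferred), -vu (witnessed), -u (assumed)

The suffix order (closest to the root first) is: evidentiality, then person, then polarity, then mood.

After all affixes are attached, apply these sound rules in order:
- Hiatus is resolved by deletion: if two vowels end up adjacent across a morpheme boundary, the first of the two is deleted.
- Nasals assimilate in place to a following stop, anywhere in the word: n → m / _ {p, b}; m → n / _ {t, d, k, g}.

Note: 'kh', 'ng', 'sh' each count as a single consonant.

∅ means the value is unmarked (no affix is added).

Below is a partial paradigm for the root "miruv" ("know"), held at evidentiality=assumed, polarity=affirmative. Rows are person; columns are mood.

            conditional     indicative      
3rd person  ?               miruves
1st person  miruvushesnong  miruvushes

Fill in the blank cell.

miruvesnong

Attach evidentiality assumed -u → miruvu.
person = 3rd person: zero marking, form stays miruvu.
Attach polarity affirmative -es → miruvues.
Attach mood conditional -nong → miruvuesnong.
Apply vowel deletion: miruvuesnong → miruvesnong.
Nasal assimilation: no change.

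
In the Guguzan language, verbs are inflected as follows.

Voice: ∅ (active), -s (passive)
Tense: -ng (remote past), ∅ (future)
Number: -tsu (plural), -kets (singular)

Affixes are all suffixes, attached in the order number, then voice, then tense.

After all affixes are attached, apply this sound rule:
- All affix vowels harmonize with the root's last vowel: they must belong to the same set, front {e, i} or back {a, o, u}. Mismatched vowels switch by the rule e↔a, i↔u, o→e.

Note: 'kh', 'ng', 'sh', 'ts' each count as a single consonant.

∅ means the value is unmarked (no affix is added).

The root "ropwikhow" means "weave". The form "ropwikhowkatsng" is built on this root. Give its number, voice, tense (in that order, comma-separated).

Segment: ropwikhow-kets-ng.
number: -kets → singular.
voice: ∅ → active.
tense: -ng → remote past.

singular, active, remote past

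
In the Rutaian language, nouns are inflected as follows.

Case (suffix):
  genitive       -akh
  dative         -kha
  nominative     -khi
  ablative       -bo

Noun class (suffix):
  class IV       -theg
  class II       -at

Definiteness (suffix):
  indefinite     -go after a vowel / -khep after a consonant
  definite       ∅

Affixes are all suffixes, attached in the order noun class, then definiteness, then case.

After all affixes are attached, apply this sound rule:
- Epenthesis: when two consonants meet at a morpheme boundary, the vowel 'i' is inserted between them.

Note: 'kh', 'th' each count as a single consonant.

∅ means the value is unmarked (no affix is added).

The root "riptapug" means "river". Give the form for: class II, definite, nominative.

Attach noun class class II -at → riptapugat.
definiteness = definite: zero marking, form stays riptapugat.
Attach case nominative -khi → riptapugatkhi.
Apply epenthesis: riptapugatkhi → riptapugatikhi.

riptapugatikhi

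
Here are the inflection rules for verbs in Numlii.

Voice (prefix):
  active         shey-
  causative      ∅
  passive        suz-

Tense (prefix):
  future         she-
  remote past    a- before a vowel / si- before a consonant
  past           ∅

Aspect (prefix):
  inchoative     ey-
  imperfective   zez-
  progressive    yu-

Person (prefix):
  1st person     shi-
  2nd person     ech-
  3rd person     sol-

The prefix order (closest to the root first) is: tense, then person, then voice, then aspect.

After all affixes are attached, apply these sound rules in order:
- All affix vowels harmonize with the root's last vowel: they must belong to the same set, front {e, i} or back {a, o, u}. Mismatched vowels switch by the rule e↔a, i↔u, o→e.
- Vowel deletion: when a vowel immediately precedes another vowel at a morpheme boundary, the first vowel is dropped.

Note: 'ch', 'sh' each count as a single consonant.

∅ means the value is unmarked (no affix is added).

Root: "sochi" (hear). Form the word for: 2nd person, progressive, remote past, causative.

Attach tense remote past si- (before consonant 's') → sisochi.
Attach person 2nd person ech- → echsisochi.
voice = causative: zero marking, form stays echsisochi.
Attach aspect progressive yu- → yuechsisochi.
Apply vowel harmony: yuechsisochi → yiechsisochi.
Apply vowel deletion: yiechsisochi → yechsisochi.

yechsisochi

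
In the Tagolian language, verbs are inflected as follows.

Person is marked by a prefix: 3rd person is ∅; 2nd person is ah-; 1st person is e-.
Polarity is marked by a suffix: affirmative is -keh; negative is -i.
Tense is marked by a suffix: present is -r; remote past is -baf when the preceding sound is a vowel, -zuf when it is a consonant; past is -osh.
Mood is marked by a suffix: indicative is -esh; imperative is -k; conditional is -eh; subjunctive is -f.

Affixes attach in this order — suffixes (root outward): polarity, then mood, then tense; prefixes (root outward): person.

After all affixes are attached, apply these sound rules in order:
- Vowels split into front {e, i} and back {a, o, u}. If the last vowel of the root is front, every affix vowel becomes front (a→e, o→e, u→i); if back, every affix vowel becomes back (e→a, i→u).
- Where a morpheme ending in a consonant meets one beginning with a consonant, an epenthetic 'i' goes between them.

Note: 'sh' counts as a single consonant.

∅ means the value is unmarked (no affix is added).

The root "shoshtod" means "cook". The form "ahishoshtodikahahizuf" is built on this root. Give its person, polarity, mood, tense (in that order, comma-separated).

2nd person, affirmative, conditional, remote past

Segment: ah-shoshtod-keh-eh-zuf.
person: ah- → 2nd person.
polarity: -keh → affirmative.
mood: -eh → conditional.
tense: -baf/zuf → remote past.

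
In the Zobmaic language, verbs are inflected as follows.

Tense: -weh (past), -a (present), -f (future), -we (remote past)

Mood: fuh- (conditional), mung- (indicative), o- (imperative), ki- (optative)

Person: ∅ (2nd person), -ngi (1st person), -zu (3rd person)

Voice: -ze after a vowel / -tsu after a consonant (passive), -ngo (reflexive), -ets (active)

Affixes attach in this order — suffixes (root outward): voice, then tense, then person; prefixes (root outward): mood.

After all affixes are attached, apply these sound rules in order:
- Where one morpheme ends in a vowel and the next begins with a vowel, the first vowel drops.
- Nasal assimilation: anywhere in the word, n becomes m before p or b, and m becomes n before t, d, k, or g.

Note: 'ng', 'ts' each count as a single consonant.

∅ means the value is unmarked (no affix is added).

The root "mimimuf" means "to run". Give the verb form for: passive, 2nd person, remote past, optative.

kimimimuftsuwe

Attach voice passive -tsu (after consonant 'f') → mimimuftsu.
Attach tense remote past -we → mimimuftsuwe.
Attach mood optative ki- → kimimimuftsuwe.
person = 2nd person: zero marking, form stays kimimimuftsuwe.
Vowel deletion: no change.
Nasal assimilation: no change.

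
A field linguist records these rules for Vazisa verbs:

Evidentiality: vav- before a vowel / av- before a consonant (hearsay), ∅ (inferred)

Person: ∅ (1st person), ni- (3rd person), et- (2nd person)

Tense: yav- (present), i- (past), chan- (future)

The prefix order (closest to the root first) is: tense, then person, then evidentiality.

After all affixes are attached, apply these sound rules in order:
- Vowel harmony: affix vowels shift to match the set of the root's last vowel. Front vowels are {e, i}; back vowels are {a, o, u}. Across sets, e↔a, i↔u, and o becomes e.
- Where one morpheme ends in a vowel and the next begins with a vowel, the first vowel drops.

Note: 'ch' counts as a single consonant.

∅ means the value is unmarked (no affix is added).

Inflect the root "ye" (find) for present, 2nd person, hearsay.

Attach tense present yav- → yavye.
Attach person 2nd person et- → etyavye.
Attach evidentiality hearsay vav- (before vowel 'e') → vavetyavye.
Apply vowel harmony: vavetyavye → vevetyevye.
Vowel deletion: no change.

vevetyevye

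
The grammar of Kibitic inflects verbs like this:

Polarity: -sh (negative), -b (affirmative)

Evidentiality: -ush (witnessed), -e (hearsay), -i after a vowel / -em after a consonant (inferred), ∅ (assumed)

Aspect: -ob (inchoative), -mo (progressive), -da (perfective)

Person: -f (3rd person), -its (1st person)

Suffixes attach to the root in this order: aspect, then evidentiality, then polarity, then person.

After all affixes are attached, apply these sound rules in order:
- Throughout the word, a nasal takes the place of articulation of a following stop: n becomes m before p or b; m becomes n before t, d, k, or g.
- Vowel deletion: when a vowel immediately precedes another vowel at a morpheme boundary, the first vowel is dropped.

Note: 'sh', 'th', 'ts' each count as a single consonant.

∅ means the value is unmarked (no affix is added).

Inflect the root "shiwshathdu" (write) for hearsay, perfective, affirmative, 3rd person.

shiwshathdudebf

Attach aspect perfective -da → shiwshathduda.
Attach evidentiality hearsay -e → shiwshathdudae.
Attach polarity affirmative -b → shiwshathdudaeb.
Attach person 3rd person -f → shiwshathdudaebf.
Nasal assimilation: no change.
Apply vowel deletion: shiwshathdudaebf → shiwshathdudebf.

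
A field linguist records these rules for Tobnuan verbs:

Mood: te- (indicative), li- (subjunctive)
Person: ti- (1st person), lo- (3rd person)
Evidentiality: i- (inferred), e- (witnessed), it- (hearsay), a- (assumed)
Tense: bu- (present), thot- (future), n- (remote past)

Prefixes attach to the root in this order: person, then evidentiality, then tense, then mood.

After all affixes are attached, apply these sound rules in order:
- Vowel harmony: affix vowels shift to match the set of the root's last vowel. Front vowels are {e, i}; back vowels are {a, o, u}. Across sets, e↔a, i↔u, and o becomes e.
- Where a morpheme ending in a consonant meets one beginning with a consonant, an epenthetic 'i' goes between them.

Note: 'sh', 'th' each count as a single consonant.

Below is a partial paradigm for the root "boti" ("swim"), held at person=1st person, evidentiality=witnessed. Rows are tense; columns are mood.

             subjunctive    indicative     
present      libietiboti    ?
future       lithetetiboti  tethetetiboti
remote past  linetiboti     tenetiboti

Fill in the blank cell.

tebietiboti

Attach person 1st person ti- → tiboti.
Attach evidentiality witnessed e- → etiboti.
Attach tense present bu- → buetiboti.
Attach mood indicative te- → tebuetiboti.
Apply vowel harmony: tebuetiboti → tebietiboti.
Epenthesis: no change.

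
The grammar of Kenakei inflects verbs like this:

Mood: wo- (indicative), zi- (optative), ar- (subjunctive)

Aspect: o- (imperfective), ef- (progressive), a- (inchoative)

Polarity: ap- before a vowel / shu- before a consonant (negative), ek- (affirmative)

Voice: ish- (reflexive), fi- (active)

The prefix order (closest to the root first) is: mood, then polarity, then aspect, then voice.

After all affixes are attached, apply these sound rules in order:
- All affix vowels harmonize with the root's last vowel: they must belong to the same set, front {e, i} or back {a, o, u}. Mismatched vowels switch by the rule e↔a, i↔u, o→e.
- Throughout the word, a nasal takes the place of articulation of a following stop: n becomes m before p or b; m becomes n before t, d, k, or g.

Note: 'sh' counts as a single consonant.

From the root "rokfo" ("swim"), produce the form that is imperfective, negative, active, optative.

fuoshuzurokfo

Attach mood optative zi- → zirokfo.
Attach polarity negative shu- (before consonant 'z') → shuzirokfo.
Attach aspect imperfective o- → oshuzirokfo.
Attach voice active fi- → fioshuzirokfo.
Apply vowel harmony: fioshuzirokfo → fuoshuzurokfo.
Nasal assimilation: no change.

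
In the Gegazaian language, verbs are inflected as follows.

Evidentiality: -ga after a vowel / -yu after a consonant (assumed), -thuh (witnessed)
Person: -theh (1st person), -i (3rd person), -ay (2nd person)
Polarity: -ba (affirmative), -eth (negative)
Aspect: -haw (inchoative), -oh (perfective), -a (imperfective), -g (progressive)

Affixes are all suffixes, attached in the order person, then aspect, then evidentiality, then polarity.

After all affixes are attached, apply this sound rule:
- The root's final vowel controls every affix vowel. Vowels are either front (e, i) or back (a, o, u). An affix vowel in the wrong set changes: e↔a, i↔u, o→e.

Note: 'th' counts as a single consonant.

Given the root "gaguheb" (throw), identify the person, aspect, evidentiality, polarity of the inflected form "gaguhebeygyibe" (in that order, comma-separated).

Segment: gaguheb-ay-g-yu-ba.
person: -ay → 2nd person.
aspect: -g → progressive.
evidentiality: -ga/yu → assumed.
polarity: -ba → affirmative.

2nd person, progressive, assumed, affirmative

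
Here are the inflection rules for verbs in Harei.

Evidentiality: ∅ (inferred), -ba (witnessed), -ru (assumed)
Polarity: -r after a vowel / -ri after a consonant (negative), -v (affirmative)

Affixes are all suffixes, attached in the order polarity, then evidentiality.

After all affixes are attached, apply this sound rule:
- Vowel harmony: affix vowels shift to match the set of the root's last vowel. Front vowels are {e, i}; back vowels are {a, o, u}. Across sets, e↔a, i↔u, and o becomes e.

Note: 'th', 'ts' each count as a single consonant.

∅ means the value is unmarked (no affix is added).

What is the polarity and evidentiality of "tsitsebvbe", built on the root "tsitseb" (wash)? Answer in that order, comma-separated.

Segment: tsitseb-v-ba.
polarity: -v → affirmative.
evidentiality: -ba → witnessed.

affirmative, witnessed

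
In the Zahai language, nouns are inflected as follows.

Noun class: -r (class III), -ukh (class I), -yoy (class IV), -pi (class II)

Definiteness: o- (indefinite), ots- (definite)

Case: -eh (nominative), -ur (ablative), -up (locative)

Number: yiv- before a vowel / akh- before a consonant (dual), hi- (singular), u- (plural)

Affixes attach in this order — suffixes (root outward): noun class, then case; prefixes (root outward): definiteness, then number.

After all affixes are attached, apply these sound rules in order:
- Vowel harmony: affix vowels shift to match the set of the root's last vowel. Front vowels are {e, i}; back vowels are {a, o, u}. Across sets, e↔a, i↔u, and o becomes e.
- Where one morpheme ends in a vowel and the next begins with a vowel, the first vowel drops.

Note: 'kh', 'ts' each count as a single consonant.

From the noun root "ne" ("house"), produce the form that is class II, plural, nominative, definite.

etsnepeh

Attach noun class class II -pi → nepi.
Attach definiteness definite ots- → otsnepi.
Attach number plural u- → uotsnepi.
Attach case nominative -eh → uotsnepieh.
Apply vowel harmony: uotsnepieh → ietsnepieh.
Apply vowel deletion: ietsnepieh → etsnepeh.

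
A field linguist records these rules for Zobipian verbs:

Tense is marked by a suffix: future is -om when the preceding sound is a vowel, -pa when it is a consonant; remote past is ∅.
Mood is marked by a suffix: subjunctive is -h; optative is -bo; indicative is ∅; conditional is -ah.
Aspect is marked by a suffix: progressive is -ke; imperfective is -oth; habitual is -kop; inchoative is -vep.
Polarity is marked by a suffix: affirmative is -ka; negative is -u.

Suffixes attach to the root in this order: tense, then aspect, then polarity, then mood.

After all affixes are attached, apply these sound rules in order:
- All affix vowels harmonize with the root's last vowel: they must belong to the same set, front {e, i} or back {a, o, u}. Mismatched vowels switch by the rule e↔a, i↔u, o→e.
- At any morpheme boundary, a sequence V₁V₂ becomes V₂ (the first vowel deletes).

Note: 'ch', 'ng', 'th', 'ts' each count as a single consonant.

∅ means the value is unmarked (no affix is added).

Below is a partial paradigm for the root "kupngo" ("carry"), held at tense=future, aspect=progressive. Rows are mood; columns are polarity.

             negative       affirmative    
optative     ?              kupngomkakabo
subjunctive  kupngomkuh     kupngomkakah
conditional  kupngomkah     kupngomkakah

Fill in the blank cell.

Attach tense future -om (after vowel 'o') → kupngoom.
Attach aspect progressive -ke → kupngoomke.
Attach polarity negative -u → kupngoomkeu.
Attach mood optative -bo → kupngoomkeubo.
Apply vowel harmony: kupngoomkeubo → kupngoomkaubo.
Apply vowel deletion: kupngoomkaubo → kupngomkubo.

kupngomkubo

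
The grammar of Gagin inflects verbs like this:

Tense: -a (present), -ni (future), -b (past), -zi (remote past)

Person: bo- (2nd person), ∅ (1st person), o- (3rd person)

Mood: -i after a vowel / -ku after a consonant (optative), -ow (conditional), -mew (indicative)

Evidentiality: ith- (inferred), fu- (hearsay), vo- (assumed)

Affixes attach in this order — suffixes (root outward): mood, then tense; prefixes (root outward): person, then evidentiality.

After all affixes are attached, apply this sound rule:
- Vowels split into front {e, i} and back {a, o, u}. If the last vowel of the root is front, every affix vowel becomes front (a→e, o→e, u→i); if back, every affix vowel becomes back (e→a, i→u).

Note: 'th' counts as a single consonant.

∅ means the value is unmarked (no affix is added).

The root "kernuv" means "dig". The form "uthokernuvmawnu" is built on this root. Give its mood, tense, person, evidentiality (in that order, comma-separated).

Segment: ith-o-kernuv-mew-ni.
mood: -mew → indicative.
tense: -ni → future.
person: o- → 3rd person.
evidentiality: ith- → inferred.

indicative, future, 3rd person, inferred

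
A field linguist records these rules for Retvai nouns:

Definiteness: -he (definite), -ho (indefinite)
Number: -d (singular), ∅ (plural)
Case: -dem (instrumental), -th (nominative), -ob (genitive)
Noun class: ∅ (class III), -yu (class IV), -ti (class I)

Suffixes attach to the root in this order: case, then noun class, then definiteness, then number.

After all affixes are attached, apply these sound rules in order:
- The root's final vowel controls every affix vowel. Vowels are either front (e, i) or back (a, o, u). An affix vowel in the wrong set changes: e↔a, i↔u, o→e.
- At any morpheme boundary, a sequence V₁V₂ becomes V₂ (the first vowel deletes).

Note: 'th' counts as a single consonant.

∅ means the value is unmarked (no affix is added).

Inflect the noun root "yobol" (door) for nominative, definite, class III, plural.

Attach case nominative -th → yobolth.
noun class = class III: zero marking, form stays yobolth.
Attach definiteness definite -he → yobolthhe.
number = plural: zero marking, form stays yobolthhe.
Apply vowel harmony: yobolthhe → yobolthha.
Vowel deletion: no change.

yobolthha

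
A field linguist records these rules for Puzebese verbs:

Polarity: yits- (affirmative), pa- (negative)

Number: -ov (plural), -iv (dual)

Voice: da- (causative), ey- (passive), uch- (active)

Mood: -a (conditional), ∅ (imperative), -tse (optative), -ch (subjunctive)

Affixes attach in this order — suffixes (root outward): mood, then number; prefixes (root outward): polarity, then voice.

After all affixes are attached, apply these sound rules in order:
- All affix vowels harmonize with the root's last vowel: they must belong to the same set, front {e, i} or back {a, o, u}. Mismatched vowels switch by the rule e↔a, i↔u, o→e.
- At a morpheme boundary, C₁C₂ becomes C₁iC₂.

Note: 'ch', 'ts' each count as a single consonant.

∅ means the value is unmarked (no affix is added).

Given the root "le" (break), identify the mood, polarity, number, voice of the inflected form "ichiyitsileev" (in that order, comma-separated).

Segment: uch-yits-le-ov.
mood: ∅ → imperative.
polarity: yits- → affirmative.
number: -ov → plural.
voice: uch- → active.

imperative, affirmative, plural, active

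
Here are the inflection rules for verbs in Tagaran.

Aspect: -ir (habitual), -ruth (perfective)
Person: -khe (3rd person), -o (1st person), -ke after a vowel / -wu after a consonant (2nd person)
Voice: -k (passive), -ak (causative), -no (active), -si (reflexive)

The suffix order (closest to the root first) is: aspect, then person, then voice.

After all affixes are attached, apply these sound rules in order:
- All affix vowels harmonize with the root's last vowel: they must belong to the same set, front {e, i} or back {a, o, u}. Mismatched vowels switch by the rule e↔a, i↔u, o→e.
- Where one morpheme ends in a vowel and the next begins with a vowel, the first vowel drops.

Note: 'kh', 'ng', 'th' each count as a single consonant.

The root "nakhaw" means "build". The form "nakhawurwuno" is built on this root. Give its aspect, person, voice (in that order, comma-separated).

Segment: nakhaw-ir-wu-no.
aspect: -ir → habitual.
person: -ke/wu → 2nd person.
voice: -no → active.

habitual, 2nd person, active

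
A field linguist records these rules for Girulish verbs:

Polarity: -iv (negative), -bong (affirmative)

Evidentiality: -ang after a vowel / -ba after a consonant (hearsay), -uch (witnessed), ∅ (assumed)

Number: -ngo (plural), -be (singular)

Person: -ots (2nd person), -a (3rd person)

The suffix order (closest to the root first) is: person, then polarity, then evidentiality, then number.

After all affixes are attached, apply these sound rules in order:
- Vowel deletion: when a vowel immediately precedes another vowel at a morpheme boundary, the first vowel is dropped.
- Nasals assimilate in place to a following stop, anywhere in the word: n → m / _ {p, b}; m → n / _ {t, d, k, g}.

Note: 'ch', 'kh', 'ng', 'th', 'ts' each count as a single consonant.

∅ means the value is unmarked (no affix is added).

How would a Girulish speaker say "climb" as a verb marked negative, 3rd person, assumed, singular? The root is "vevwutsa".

vevwutsivbe

Attach person 3rd person -a → vevwutsaa.
Attach polarity negative -iv → vevwutsaaiv.
evidentiality = assumed: zero marking, form stays vevwutsaaiv.
Attach number singular -be → vevwutsaaivbe.
Apply vowel deletion: vevwutsaaivbe → vevwutsivbe.
Nasal assimilation: no change.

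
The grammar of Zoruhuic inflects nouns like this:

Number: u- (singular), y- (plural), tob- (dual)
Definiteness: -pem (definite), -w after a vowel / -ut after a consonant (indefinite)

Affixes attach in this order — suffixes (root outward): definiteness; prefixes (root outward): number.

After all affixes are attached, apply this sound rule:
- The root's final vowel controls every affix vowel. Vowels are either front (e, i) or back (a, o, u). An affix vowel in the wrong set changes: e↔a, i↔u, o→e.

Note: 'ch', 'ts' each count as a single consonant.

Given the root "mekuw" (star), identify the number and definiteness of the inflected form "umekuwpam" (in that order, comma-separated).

Segment: u-mekuw-pem.
number: u- → singular.
definiteness: -pem → definite.

singular, definite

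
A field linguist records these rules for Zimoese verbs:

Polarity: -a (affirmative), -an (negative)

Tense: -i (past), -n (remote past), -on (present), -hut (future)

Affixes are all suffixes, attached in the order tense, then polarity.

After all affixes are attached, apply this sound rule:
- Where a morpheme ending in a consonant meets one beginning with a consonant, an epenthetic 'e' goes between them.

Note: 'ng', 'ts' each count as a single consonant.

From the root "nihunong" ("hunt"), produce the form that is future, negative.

nihunongehutan

Attach tense future -hut → nihunonghut.
Attach polarity negative -an → nihunonghutan.
Apply epenthesis: nihunonghutan → nihunongehutan.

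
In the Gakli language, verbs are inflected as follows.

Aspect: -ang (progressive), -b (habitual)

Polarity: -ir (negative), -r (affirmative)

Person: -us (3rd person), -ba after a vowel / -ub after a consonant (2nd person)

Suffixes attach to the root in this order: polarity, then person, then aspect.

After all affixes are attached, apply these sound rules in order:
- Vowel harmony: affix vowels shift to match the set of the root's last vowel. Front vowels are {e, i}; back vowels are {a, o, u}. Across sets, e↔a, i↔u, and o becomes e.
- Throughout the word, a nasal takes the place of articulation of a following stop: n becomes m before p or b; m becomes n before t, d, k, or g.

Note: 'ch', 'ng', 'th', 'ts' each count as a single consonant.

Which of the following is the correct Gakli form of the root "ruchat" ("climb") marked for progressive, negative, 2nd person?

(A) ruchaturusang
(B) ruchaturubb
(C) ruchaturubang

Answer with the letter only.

Attach polarity negative -ir → ruchatir.
Attach person 2nd person -ub (after consonant 'r') → ruchatirub.
Attach aspect progressive -ang → ruchatirubang.
Apply vowel harmony: ruchatirubang → ruchaturubang.
Nasal assimilation: no change.
So the correct form is ruchaturubang, option (C).
(B) ruchaturubb is wrong: it uses habitual instead of progressive for aspect.
(A) ruchaturusang is wrong: it uses 3rd person instead of 2nd person for person.

C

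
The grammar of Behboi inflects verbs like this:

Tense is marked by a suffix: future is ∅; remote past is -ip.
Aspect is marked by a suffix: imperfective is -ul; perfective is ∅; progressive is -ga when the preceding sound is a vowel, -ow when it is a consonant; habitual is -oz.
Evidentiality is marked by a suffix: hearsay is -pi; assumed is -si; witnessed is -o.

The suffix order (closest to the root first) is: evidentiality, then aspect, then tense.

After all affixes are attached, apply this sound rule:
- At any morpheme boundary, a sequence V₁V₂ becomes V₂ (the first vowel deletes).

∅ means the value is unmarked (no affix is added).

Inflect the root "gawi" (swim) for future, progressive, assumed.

Attach evidentiality assumed -si → gawisi.
Attach aspect progressive -ga (after vowel 'i') → gawisiga.
tense = future: zero marking, form stays gawisiga.
Vowel deletion: no change.

gawisiga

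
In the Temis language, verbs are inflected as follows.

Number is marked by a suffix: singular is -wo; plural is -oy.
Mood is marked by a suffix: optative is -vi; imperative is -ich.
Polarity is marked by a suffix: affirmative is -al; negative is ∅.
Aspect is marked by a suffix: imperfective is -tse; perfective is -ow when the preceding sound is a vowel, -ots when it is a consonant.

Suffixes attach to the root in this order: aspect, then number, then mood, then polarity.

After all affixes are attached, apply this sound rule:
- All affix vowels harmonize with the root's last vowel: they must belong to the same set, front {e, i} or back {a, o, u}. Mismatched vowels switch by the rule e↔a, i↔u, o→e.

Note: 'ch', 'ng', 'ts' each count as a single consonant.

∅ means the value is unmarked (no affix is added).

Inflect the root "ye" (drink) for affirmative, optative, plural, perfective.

yeeweyviel

Attach aspect perfective -ow (after vowel 'e') → yeow.
Attach number plural -oy → yeowoy.
Attach mood optative -vi → yeowoyvi.
Attach polarity affirmative -al → yeowoyvial.
Apply vowel harmony: yeowoyvial → yeeweyviel.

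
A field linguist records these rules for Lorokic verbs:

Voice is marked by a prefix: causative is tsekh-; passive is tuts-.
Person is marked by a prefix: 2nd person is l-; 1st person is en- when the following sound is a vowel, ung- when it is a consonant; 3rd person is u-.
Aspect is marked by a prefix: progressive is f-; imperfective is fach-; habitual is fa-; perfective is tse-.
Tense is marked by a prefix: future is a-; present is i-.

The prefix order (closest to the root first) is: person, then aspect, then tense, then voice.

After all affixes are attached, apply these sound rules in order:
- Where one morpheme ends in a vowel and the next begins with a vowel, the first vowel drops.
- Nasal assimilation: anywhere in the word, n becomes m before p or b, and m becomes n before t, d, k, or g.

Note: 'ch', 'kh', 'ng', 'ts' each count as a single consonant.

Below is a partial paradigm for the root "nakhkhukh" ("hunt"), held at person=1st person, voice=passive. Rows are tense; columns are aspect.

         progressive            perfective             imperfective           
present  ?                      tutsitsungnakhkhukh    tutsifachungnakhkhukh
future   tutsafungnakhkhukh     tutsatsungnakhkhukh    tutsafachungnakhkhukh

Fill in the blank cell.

tutsifungnakhkhukh

Attach person 1st person ung- (before consonant 'n') → ungnakhkhukh.
Attach aspect progressive f- → fungnakhkhukh.
Attach tense present i- → ifungnakhkhukh.
Attach voice passive tuts- → tutsifungnakhkhukh.
Vowel deletion: no change.
Nasal assimilation: no change.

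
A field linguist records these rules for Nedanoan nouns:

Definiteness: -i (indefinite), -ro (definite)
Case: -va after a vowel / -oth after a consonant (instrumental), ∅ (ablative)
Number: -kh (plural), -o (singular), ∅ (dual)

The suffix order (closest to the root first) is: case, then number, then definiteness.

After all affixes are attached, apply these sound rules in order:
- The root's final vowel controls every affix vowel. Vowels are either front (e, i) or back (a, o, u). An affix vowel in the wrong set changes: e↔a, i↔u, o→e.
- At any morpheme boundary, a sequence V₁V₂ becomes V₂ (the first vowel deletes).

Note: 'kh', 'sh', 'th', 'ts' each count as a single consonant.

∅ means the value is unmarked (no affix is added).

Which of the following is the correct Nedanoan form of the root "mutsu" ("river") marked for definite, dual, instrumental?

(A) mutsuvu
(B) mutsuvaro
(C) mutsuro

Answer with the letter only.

Attach case instrumental -va (after vowel 'u') → mutsuva.
number = dual: zero marking, form stays mutsuva.
Attach definiteness definite -ro → mutsuvaro.
Vowel harmony: no change.
Vowel deletion: no change.
So the correct form is mutsuvaro, option (B).
(A) mutsuvu is wrong: it uses indefinite instead of definite for definiteness.
(C) mutsuro is wrong: it uses ablative instead of instrumental for case.

B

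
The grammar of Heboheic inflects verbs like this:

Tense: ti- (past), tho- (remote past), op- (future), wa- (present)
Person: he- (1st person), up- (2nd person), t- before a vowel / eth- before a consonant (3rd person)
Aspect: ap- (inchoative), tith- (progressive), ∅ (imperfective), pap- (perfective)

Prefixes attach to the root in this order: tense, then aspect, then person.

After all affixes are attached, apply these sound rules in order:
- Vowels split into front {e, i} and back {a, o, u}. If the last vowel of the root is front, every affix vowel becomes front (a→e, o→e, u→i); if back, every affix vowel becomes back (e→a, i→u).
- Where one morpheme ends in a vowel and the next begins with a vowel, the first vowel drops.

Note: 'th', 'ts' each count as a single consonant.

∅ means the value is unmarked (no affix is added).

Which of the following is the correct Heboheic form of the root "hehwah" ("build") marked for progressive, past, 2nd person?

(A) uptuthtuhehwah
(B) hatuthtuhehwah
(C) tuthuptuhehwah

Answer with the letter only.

A

Attach tense past ti- → tihehwah.
Attach aspect progressive tith- → tithtihehwah.
Attach person 2nd person up- → uptithtihehwah.
Apply vowel harmony: uptithtihehwah → uptuthtuhehwah.
Vowel deletion: no change.
So the correct form is uptuthtuhehwah, option (A).
(B) hatuthtuhehwah is wrong: it uses 1st person instead of 2nd person for person.
(C) tuthuptuhehwah is wrong: it has the affixes in the wrong order.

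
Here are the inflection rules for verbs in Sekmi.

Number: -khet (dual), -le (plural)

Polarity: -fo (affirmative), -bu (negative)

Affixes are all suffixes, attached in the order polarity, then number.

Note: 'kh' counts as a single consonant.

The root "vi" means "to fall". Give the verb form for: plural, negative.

Attach polarity negative -bu → vibu.
Attach number plural -le → vibule.

vibule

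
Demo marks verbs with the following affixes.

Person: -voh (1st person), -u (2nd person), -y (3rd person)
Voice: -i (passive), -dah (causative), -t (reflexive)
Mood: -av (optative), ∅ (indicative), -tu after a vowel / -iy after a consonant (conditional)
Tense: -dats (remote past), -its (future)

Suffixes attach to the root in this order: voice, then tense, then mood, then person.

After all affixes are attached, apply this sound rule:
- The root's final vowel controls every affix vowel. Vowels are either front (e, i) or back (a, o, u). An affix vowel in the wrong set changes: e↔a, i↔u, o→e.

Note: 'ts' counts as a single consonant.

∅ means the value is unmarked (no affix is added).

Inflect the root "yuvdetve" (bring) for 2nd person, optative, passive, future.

Attach voice passive -i → yuvdetvei.
Attach tense future -its → yuvdetveiits.
Attach mood optative -av → yuvdetveiitsav.
Attach person 2nd person -u → yuvdetveiitsavu.
Apply vowel harmony: yuvdetveiitsavu → yuvdetveiitsevi.

yuvdetveiitsevi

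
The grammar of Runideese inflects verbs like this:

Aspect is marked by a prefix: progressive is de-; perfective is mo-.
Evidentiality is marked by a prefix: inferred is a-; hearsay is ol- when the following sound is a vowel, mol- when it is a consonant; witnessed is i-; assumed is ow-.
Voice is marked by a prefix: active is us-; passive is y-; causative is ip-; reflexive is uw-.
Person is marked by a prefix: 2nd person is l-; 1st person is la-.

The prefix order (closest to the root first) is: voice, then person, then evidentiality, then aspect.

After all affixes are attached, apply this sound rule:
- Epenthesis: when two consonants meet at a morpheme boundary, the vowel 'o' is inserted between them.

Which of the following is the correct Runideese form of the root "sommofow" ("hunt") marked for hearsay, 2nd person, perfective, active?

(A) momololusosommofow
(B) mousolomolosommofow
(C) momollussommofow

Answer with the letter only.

Attach voice active us- → ussommofow.
Attach person 2nd person l- → lussommofow.
Attach evidentiality hearsay mol- (before consonant 'l') → mollussommofow.
Attach aspect perfective mo- → momollussommofow.
Apply epenthesis: momollussommofow → momololusosommofow.
So the correct form is momololusosommofow, option (A).
(B) mousolomolosommofow is wrong: it has the affixes in the wrong order.
(C) momollussommofow is wrong: it fails to apply the sound rule(s).

A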